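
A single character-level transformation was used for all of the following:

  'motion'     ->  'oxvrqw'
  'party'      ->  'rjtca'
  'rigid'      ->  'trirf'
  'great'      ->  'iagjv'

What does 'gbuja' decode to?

It's a Vigenère-style cipher with numeric key [2,9]: position i shifts by key[i mod 2].
Decoding gbuja: g−2=e, b−9=s, u−2=s, j−9=a, a−2=y.

essay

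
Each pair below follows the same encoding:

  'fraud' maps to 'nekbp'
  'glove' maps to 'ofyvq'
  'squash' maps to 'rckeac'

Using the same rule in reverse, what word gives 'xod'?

ten

The output letters match the input read backwards, each shifted +10: fraud reversed is duarf. Read the word backwards and shift each letter +10.
Undoing it on xod: shift back: x−10=n, o−10=e, d−10=t → net; then reverse → ten.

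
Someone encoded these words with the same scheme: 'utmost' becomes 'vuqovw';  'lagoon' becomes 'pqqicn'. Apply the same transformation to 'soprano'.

The output letters match the input read backwards, each shifted +2: utmost reversed is tsomtu. The word is reversed, then every letter is shifted forward by 2.
Applying it to soprano: reverse → onarpos; then shift: o+2=q, n+2=p, a+2=c, r+2=t, p+2=r, o+2=q, s+2=u.

qpctrqu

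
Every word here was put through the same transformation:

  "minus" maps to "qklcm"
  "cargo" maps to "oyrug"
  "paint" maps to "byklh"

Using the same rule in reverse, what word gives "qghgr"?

motor

m(12)→q(16) and i(8)→k(10) fit y≡21x+24 (mod 26); the inverse of 21 mod 26 is 5. This is an affine cipher: with a=0,…,z=25, each position x becomes (21x+24) mod 26.
Decoding qghgr: q(16)→5·(16−24)≡12=m; g(6)→5·(6−24)≡14=o; h(7)→5·(7−24)≡19=t; g(6)→5·(6−24)≡14=o; r(17)→5·(17−24)≡17=r (all mod 26).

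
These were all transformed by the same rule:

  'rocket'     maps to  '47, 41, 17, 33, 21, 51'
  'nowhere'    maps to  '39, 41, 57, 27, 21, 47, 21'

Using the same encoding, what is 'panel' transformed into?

43, 13, 39, 21, 35

r(#18)→47 and o(#15)→41: differences scale by 2, so n = 2·pos + 11. Each letter becomes 2×(its alphabet position, a=1..z=26) + 11.
Applying it to panel: p=16→43, a=1→13, n=14→39, e=5→21, l=12→35.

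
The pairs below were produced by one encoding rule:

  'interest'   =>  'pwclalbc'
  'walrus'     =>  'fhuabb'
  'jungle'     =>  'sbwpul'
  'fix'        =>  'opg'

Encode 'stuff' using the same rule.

bcboo

The shift depends on letter class: consonant n→w is +9, but vowel i→p is +7. The rule splits by letter class: vowels +7, consonants +9.
For stuff: s(cons)+9=b, t(cons)+9=c, u(vowel)+7=b, f(cons)+9=o, f(cons)+9=o.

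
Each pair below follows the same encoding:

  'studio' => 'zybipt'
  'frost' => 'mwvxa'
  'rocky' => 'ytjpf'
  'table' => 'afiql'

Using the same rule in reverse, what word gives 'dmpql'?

Shifts by position in studio: pos 0: s→z (+7), pos 1: t→y (+5), pos 2: u→b (+7), pos 3: d→i (+5) — repeating every 2. A repeating key of period 2 is used — shifts +7, +5 over and over.
Decoding dmpql: d−7=w, m−5=h, p−7=i, q−5=l, l−7=e.

while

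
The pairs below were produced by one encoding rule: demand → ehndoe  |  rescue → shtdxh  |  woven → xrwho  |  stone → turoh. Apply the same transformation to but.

The shift depends on letter class: consonant d→e is +1, but vowel e→h is +3. The rule splits by letter class: vowels +3, consonants +1.
On but: b(cons)+1=c, u(vowel)+3=x, t(cons)+1=u.

cxu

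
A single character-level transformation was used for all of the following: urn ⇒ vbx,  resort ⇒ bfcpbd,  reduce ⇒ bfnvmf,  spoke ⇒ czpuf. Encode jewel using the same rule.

tfgfv

The shift depends on letter class: consonant r→b is +10, but vowel u→v is +1. Two shifts are in play — +1 for a/e/i/o/u, +10 for every other letter.
For jewel: j(cons)+10=t, e(vowel)+1=f, w(cons)+10=g, e(vowel)+1=f, l(cons)+10=v.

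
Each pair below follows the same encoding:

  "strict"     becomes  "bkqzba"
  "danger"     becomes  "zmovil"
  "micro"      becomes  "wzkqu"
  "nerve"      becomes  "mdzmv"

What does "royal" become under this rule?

tigwz

Read the word backwards and shift each letter +8.
Applying it to royal: reverse → layor; then shift: l+8=t, a+8=i, y+8=g, o+8=w, r+8=z.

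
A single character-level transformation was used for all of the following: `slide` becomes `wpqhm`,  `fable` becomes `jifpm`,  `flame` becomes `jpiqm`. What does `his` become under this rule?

Vowels shift forward by 8 and consonants shift forward by 4.
Applying it to his: h(cons)+4=l, i(vowel)+8=q, s(cons)+4=w.

lqw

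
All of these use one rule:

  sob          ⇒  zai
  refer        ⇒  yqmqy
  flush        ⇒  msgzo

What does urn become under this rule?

gyu

The shift depends on letter class: consonant s→z is +7, but vowel o→a is +12. Two shifts are in play — +12 for a/e/i/o/u, +7 for every other letter.
On urn: u(vowel)+12=g, r(cons)+7=y, n(cons)+7=u.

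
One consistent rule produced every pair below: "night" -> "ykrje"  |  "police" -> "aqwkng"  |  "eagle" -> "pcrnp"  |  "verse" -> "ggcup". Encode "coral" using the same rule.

It's a Vigenère-style cipher with numeric key [11,2]: position i shifts by key[i mod 2].
For coral: c+11=n, o+2=q, r+11=c, a+2=c, l+11=w.

nqccw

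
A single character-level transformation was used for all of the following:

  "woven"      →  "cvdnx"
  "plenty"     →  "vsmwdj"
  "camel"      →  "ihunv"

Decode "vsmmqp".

pledge

In woven: w→c is +6, o→v is +7, v→d is +8, e→n is +9 — the shift increases by 1 each position. Each letter shifts forward by (position + 6), i.e. 6, 7, 8, … — the shift grows by one for each successive letter.
Decoding vsmmqp: v−6=p, s−7=l, m−8=e, m−9=d, q−10=g, p−11=e.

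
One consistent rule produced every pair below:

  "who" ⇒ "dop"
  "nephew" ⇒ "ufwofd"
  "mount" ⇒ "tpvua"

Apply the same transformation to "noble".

upisf

The rule splits by letter class: vowels +1, consonants +7.
For noble: n(cons)+7=u, o(vowel)+1=p, b(cons)+7=i, l(cons)+7=s, e(vowel)+1=f.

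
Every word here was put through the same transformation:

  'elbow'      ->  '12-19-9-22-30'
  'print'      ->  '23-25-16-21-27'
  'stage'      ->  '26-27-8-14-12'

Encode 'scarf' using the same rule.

e is letter #5 and maps to 12: an offset of 7. Each letter is replaced by its alphabet position (a=1..z=26) + 7.
For scarf: s=19→26, c=3→10, a=1→8, r=18→25, f=6→13.

26-10-8-25-13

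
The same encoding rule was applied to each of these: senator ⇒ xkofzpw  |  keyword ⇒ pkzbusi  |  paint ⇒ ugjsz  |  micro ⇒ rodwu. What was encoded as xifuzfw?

scepter

Shifts by position in senator: pos 0: s→x (+5), pos 1: e→k (+6), pos 2: n→o (+1), pos 3: a→f (+5), pos 4: t→z (+6), pos 5: o→p (+1) — repeating every 3. It's a Vigenère-style cipher with numeric key [5,6,1]: position i shifts by key[i mod 3].
Decoding xifuzfw: x−5=s, i−6=c, f−1=e, u−5=p, z−6=t, f−1=e, w−5=r.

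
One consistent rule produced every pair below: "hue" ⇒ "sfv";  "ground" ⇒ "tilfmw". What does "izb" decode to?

ray

Letters are reflected about the middle of the alphabet (position → 25−position): Atbash.
Undoing it on izb: i↔r, z↔a, b↔y.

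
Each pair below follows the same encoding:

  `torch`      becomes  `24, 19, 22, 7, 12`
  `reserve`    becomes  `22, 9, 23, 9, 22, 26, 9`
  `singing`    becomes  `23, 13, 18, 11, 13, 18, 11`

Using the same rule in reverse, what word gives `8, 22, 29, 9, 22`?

dryer

Letters become their 1-based position plus 4 (so a→5, b→6, …).
Reversing it on 8, 22, 29, 9, 22: 8→(8−4)÷1=4=d, 22→(22−4)÷1=18=r, 29→(29−4)÷1=25=y, 9→(9−4)÷1=5=e, 22→(22−4)÷1=18=r.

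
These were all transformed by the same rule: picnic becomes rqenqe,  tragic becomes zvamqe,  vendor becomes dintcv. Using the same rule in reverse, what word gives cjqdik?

olives

Each letter's alphabet position (a=0..z=25) is mapped through 15·x+0 mod 26 — an affine cipher.
Reversing it on cjqdik: c(2)→7·(2−0)≡14=o; j(9)→7·(9−0)≡11=l; q(16)→7·(16−0)≡8=i; d(3)→7·(3−0)≡21=v; i(8)→7·(8−0)≡4=e; k(10)→7·(10−0)≡18=s (all mod 26).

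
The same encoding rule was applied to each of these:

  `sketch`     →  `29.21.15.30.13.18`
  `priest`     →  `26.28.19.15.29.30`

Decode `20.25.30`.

s is letter #19 and maps to 29: an offset of 10. The number is (letter's place in the alphabet, a=1) + 10.
Undoing it on 20.25.30: 20→(20−10)÷1=10=j, 25→(25−10)÷1=15=o, 30→(30−10)÷1=20=t.

jot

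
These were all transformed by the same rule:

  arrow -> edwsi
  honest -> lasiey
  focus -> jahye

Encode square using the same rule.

A repeating key of period 3 is used — shifts +4, +12, +5 over and over.
On square: s+4=w, q+12=c, u+5=z, a+4=e, r+12=d, e+5=j.

wczedj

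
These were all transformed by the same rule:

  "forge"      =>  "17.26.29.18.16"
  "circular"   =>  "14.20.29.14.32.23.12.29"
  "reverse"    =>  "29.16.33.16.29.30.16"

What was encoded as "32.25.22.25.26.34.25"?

Letters become their 1-based position plus 11 (so a→12, b→13, …).
Undoing it on 32.25.22.25.26.34.25: 32→(32−11)÷1=21=u, 25→(25−11)÷1=14=n, 22→(22−11)÷1=11=k, 25→(25−11)÷1=14=n, 26→(26−11)÷1=15=o, 34→(34−11)÷1=23=w, 25→(25−11)÷1=14=n.

unknown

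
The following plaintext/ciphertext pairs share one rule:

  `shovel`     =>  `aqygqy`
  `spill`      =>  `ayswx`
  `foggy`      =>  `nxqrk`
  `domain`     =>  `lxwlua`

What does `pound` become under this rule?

xxeyp

In shovel: s→a is +8, h→q is +9, o→y is +10, v→g is +11 — the shift increases by 1 each position. Letter i (0-indexed) is shifted by i+8, so successive shifts are 8, 9, 10, ….
For pound: p+8=x, o+9=x, u+10=e, n+11=y, d+12=p.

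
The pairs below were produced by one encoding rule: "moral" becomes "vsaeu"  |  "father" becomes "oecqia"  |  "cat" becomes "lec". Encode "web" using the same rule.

fik

The shift depends on letter class: consonant m→v is +9, but vowel o→s is +4. Vowels shift forward by 4 and consonants shift forward by 9.
For web: w(cons)+9=f, e(vowel)+4=i, b(cons)+9=k.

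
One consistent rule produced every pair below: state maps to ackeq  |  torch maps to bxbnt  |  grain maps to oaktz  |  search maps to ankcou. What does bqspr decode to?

thief

In state: s→a is +8, t→c is +9, a→k is +10, t→e is +11 — the shift increases by 1 each position. Letter i (0-indexed) is shifted by i+8, so successive shifts are 8, 9, 10, ….
Undoing it on bqspr: b−8=t, q−9=h, s−10=i, p−11=e, r−12=f.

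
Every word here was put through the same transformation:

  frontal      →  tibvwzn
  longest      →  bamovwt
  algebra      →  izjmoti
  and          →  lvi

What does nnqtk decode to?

Two steps: reverse the string, then apply a Caesar shift of +8.
Reversing it on nnqtk: shift back: n−8=f, n−8=f, q−8=i, t−8=l, k−8=c → ffilc; then reverse → cliff.

cliff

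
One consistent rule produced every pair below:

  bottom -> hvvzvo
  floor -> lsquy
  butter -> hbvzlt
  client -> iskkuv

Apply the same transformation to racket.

Shifts by position in bottom: pos 0: b→h (+6), pos 1: o→v (+7), pos 2: t→v (+2), pos 3: t→z (+6), pos 4: o→v (+7), pos 5: m→o (+2) — repeating every 3. It's a Vigenère-style cipher with numeric key [6,7,2]: position i shifts by key[i mod 3].
Applying it to racket: r+6=x, a+7=h, c+2=e, k+6=q, e+7=l, t+2=v.

xheqlv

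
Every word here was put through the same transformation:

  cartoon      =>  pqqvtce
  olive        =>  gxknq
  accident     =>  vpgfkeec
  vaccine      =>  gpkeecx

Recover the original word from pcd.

ban

The output letters match the input read backwards, each shifted +2: cartoon reversed is nootrac. The word is reversed, then every letter is shifted forward by 2.
Reversing it on pcd: shift back: p−2=n, c−2=a, d−2=b → nab; then reverse → ban.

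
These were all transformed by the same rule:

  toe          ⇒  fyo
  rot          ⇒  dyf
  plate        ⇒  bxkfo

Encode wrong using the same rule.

idyzs

The shift depends on letter class: consonant t→f is +12, but vowel o→y is +10. The rule splits by letter class: vowels +10, consonants +12.
Applying it to wrong: w(cons)+12=i, r(cons)+12=d, o(vowel)+10=y, n(cons)+12=z, g(cons)+12=s.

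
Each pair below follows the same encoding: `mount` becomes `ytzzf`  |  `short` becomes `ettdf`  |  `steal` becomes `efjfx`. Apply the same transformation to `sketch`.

The shift depends on letter class: consonant m→y is +12, but vowel o→t is +5. Vowels shift forward by 5 and consonants shift forward by 12.
On sketch: s(cons)+12=e, k(cons)+12=w, e(vowel)+5=j, t(cons)+12=f, c(cons)+12=o, h(cons)+12=t.

ewjfot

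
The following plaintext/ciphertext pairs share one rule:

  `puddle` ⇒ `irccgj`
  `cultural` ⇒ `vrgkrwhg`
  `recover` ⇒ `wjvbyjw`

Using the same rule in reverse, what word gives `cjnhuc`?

p(15)→i(8) and u(20)→r(17) fit y≡7x+7 (mod 26); the inverse of 7 mod 26 is 15. Each letter's alphabet position (a=0..z=25) is mapped through 7·x+7 mod 26 — an affine cipher.
Reversing it on cjnhuc: c(2)→15·(2−7)≡3=d; j(9)→15·(9−7)≡4=e; n(13)→15·(13−7)≡12=m; h(7)→15·(7−7)≡0=a; u(20)→15·(20−7)≡13=n; c(2)→15·(2−7)≡3=d (all mod 26).

demand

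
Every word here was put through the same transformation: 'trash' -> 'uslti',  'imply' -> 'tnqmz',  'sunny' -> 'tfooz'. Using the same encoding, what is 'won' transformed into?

Vowels shift forward by 11 and consonants shift forward by 1.
For won: w(cons)+1=x, o(vowel)+11=z, n(cons)+1=o.

xzo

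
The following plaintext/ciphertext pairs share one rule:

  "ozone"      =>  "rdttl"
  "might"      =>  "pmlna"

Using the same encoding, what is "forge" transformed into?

In ozone: o→r is +3, z→d is +4, o→t is +5, n→t is +6 — the shift increases by 1 each position. Each letter shifts forward by (position + 3), i.e. 3, 4, 5, … — the shift grows by one for each successive letter.
For forge: f+3=i, o+4=s, r+5=w, g+6=m, e+7=l.

iswml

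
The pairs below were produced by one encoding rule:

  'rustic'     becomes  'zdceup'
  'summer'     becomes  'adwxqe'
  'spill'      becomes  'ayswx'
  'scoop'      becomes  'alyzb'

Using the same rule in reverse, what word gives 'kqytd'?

choir

Each letter shifts forward by (position + 8), i.e. 8, 9, 10, … — the shift grows by one for each successive letter.
Undoing it on kqytd: k−8=c, q−9=h, y−10=o, t−11=i, d−12=r.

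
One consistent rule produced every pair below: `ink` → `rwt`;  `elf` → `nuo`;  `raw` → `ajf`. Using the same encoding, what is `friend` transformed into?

Compare letters: i→r is +9, n→w is +9, k→t is +9 — a constant shift. Every letter moves 9 places later in the alphabet, wrapping around z→a.
For friend: f+9=o, r+9=a, i+9=r, e+9=n, n+9=w, d+9=m.

oarnwm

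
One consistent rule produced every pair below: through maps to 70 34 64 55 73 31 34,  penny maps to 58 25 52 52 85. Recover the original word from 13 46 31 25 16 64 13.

algebra

The formula is n = 3×(alphabet index, a=1) + 10.
Undoing it on 13 46 31 25 16 64 13: 13→(13−10)÷3=1=a, 46→(46−10)÷3=12=l, 31→(31−10)÷3=7=g, 25→(25−10)÷3=5=e, 16→(16−10)÷3=2=b, 64→(64−10)÷3=18=r, 13→(13−10)÷3=1=a.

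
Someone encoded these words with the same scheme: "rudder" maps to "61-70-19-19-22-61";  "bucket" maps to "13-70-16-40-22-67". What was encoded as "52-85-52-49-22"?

ozone

r(#18)→61 and u(#21)→70: differences scale by 3, so n = 3·pos + 7. Each letter becomes 3×(its alphabet position, a=1..z=26) + 7.
Undoing it on 52-85-52-49-22: 52→(52−7)÷3=15=o, 85→(85−7)÷3=26=z, 52→(52−7)÷3=15=o, 49→(49−7)÷3=14=n, 22→(22−7)÷3=5=e.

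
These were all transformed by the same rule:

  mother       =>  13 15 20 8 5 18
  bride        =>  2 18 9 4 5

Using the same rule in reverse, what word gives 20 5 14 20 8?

tenth

m is letter #13 and maps to 13: an offset of 0. Letters become their 1-indexed alphabet positions: a=1 … z=26.
Reversing it on 20 5 14 20 8: 20=t, 5=e, 14=n, 20=t, 8=h.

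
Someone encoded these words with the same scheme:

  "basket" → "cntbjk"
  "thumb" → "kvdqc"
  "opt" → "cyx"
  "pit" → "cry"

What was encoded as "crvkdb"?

submit

Read the word backwards and shift each letter +9.
Reversing it on crvkdb: shift back: c−9=t, r−9=i, v−9=m, k−9=b, d−9=u, b−9=s → timbus; then reverse → submit.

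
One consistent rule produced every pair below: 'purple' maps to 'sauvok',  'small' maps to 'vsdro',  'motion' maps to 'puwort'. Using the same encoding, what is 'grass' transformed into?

jxdyv

A repeating key of period 2 is used — shifts +3, +6 over and over.
For grass: g+3=j, r+6=x, a+3=d, s+6=y, s+3=v.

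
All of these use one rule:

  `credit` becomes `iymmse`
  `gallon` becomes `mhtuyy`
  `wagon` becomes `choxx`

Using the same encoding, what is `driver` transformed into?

jyqeoc

In credit: c→i is +6, r→y is +7, e→m is +8, d→m is +9 — the shift increases by 1 each position. The shift increases by 1 at each position, starting from +6: 6, 7, 8, ….
Applying it to driver: d+6=j, r+7=y, i+8=q, v+9=e, e+10=o, r+11=c.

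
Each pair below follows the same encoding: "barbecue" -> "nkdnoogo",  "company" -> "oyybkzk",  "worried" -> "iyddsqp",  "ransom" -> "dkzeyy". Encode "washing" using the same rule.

A repeating key of period 3 is used — shifts +12, +10, +12 over and over.
Applying it to washing: w+12=i, a+10=k, s+12=e, h+12=t, i+10=s, n+12=z, g+12=s.

iketszs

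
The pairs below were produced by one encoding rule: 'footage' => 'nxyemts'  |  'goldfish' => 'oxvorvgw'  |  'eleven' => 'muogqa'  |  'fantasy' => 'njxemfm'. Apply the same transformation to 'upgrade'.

cyqcmqs

Each letter shifts forward by (position + 8), i.e. 8, 9, 10, … — the shift grows by one for each successive letter.
Applying it to upgrade: u+8=c, p+9=y, g+10=q, r+11=c, a+12=m, d+13=q, e+14=s.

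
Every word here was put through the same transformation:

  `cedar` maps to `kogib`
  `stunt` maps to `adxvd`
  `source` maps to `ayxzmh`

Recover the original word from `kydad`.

coast

Shifts by position in cedar: pos 0: c→k (+8), pos 1: e→o (+10), pos 2: d→g (+3), pos 3: a→i (+8), pos 4: r→b (+10) — repeating every 3. It's a Vigenère-style cipher with numeric key [8,10,3]: position i shifts by key[i mod 3].
Undoing it on kydad: k−8=c, y−10=o, d−3=a, a−8=s, d−10=t.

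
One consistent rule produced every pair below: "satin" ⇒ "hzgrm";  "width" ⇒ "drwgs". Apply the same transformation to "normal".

mlinzo

Each pair mirrors across the alphabet (s↔h, a↔z, t↔g): positions sum to 25. Letters are reflected about the middle of the alphabet (position → 25−position): Atbash.
Applying it to normal: n↔m, o↔l, r↔i, m↔n, a↔z, l↔o.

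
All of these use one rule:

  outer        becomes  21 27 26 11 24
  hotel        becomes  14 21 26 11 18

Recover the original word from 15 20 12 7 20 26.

o is letter #15 and maps to 21: an offset of 6. Letters become their 1-based position plus 6 (so a→7, b→8, …).
Reversing it on 15 20 12 7 20 26: 15→(15−6)÷1=9=i, 20→(20−6)÷1=14=n, 12→(12−6)÷1=6=f, 7→(7−6)÷1=1=a, 20→(20−6)÷1=14=n, 26→(26−6)÷1=20=t.

infant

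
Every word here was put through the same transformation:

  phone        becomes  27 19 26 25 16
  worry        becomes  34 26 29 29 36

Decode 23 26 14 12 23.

local

p is letter #16 and maps to 27: an offset of 11. Letters become their 1-based position plus 11 (so a→12, b→13, …).
Reversing it on 23 26 14 12 23: 23→(23−11)÷1=12=l, 26→(26−11)÷1=15=o, 14→(14−11)÷1=3=c, 12→(12−11)÷1=1=a, 23→(23−11)÷1=12=l.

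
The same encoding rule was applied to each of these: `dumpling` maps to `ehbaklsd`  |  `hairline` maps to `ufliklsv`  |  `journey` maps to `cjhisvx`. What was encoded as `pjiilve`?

worried

d(3)→e(4) and u(20)→h(7) fit y≡17x+5 (mod 26); the inverse of 17 mod 26 is 23. Each letter's alphabet position (a=0..z=25) is mapped through 17·x+5 mod 26 — an affine cipher.
Decoding pjiilve: p(15)→23·(15−5)≡22=w; j(9)→23·(9−5)≡14=o; i(8)→23·(8−5)≡17=r; i(8)→23·(8−5)≡17=r; l(11)→23·(11−5)≡8=i; v(21)→23·(21−5)≡4=e; e(4)→23·(4−5)≡3=d (all mod 26).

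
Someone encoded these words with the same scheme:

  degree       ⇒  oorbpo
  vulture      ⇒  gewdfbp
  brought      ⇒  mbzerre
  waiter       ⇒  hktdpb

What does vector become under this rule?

gondzb

Shifts by position in degree: pos 0: d→o (+11), pos 1: e→o (+10), pos 2: g→r (+11), pos 3: r→b (+10) — repeating every 2. The shifts repeat in a cycle of length 2: positions 0,1,… shift by +11, +10, then the pattern repeats.
Applying it to vector: v+11=g, e+10=o, c+11=n, t+10=d, o+11=z, r+10=b.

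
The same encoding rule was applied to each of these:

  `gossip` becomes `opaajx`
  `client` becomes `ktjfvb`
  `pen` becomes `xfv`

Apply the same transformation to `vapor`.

dbxpz

The shift depends on letter class: consonant g→o is +8, but vowel o→p is +1. Two shifts are in play — +1 for a/e/i/o/u, +8 for every other letter.
On vapor: v(cons)+8=d, a(vowel)+1=b, p(cons)+8=x, o(vowel)+1=p, r(cons)+8=z.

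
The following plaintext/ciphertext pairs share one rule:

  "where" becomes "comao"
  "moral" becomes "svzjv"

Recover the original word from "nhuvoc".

hammer

In where: w→c is +6, h→o is +7, e→m is +8, r→a is +9 — the shift increases by 1 each position. The shift increases by 1 at each position, starting from +6: 6, 7, 8, ….
Reversing it on nhuvoc: n−6=h, h−7=a, u−8=m, v−9=m, o−10=e, c−11=r.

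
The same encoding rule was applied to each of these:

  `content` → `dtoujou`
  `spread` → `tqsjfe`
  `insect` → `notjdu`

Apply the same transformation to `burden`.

The shift depends on letter class: consonant c→d is +1, but vowel o→t is +5. The rule splits by letter class: vowels +5, consonants +1.
Applying it to burden: b(cons)+1=c, u(vowel)+5=z, r(cons)+1=s, d(cons)+1=e, e(vowel)+5=j, n(cons)+1=o.

czsejo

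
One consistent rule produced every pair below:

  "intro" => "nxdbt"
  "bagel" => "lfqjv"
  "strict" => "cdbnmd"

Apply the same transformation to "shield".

crnjvn

Two shifts are in play — +5 for a/e/i/o/u, +10 for every other letter.
On shield: s(cons)+10=c, h(cons)+10=r, i(vowel)+5=n, e(vowel)+5=j, l(cons)+10=v, d(cons)+10=n.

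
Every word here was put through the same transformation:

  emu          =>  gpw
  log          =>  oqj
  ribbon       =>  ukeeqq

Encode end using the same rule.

The shift depends on letter class: consonant m→p is +3, but vowel e→g is +2. The rule splits by letter class: vowels +2, consonants +3.
For end: e(vowel)+2=g, n(cons)+3=q, d(cons)+3=g.

gqg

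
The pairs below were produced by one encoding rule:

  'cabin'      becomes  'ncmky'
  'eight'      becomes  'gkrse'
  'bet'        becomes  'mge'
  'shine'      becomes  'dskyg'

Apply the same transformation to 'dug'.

The shift depends on letter class: consonant c→n is +11, but vowel a→c is +2. Two shifts are in play — +2 for a/e/i/o/u, +11 for every other letter.
Applying it to dug: d(cons)+11=o, u(vowel)+2=w, g(cons)+11=r.

owr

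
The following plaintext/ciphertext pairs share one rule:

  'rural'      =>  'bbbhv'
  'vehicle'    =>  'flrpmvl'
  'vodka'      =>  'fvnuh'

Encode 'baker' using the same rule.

lhulb

The shift depends on letter class: consonant r→b is +10, but vowel u→b is +7. Two shifts are in play — +7 for a/e/i/o/u, +10 for every other letter.
For baker: b(cons)+10=l, a(vowel)+7=h, k(cons)+10=u, e(vowel)+7=l, r(cons)+10=b.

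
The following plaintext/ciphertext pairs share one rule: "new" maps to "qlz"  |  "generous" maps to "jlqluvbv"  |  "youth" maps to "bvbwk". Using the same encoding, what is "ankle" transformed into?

The shift depends on letter class: consonant n→q is +3, but vowel e→l is +7. The rule splits by letter class: vowels +7, consonants +3.
On ankle: a(vowel)+7=h, n(cons)+3=q, k(cons)+3=n, l(cons)+3=o, e(vowel)+7=l.

hqnol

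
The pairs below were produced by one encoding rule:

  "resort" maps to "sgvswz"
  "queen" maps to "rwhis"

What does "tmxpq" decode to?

In resort: r→s is +1, e→g is +2, s→v is +3, o→s is +4 — the shift increases by 1 each position. The shift increases by 1 at each position, starting from +1: 1, 2, 3, ….
Undoing it on tmxpq: t−1=s, m−2=k, x−3=u, p−4=l, q−5=l.

skull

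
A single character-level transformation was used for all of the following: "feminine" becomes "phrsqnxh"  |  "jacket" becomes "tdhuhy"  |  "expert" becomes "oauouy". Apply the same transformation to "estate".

It's a Vigenère-style cipher with numeric key [10,3,5]: position i shifts by key[i mod 3].
Applying it to estate: e+10=o, s+3=v, t+5=y, a+10=k, t+3=w, e+5=j.

ovykwj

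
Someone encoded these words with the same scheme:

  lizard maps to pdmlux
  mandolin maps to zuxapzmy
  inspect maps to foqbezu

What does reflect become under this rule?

foqxrqd

The word is reversed, then every letter is shifted forward by 12.
Applying it to reflect: reverse → tcelfer; then shift: t+12=f, c+12=o, e+12=q, l+12=x, f+12=r, e+12=q, r+12=d.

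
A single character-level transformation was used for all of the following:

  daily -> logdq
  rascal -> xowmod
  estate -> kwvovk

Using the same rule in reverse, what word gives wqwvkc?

Treating letters as 0–25, the rule is x ↦ 25x + 14 (mod 26).
Undoing it on wqwvkc: w(22)→25·(22−14)≡18=s; q(16)→25·(16−14)≡24=y; w(22)→25·(22−14)≡18=s; v(21)→25·(21−14)≡19=t; k(10)→25·(10−14)≡4=e; c(2)→25·(2−14)≡12=m (all mod 26).

system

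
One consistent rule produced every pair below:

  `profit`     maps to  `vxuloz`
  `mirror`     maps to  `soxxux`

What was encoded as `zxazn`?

truth

Each letter is shifted forward by 6 in the alphabet (a Caesar shift of +6).
Decoding zxazn: z−6=t, x−6=r, a−6=u, z−6=t, n−6=h.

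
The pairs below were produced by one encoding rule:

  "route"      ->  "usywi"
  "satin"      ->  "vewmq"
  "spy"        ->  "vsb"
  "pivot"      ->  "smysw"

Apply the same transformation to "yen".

biq

Two shifts are in play — +4 for a/e/i/o/u, +3 for every other letter.
For yen: y(cons)+3=b, e(vowel)+4=i, n(cons)+3=q.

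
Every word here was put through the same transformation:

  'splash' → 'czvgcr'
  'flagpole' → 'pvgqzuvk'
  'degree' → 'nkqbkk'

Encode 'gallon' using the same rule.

The shift depends on letter class: consonant s→c is +10, but vowel a→g is +6. Vowels shift forward by 6 and consonants shift forward by 10.
Applying it to gallon: g(cons)+10=q, a(vowel)+6=g, l(cons)+10=v, l(cons)+10=v, o(vowel)+6=u, n(cons)+10=x.

qgvvux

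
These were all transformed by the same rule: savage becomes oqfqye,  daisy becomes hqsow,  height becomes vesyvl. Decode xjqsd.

s(18)→o(14) and a(0)→q(16) fit y≡23x+16 (mod 26); the inverse of 23 mod 26 is 17. Treating letters as 0–25, the rule is x ↦ 23x + 16 (mod 26).
Undoing it on xjqsd: x(23)→17·(23−16)≡15=p; j(9)→17·(9−16)≡11=l; q(16)→17·(16−16)≡0=a; s(18)→17·(18−16)≡8=i; d(3)→17·(3−16)≡13=n (all mod 26).

plain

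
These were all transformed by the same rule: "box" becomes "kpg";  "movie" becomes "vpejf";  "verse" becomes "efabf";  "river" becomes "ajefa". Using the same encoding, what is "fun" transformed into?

The shift depends on letter class: consonant b→k is +9, but vowel o→p is +1. The rule splits by letter class: vowels +1, consonants +9.
On fun: f(cons)+9=o, u(vowel)+1=v, n(cons)+9=w.

ovw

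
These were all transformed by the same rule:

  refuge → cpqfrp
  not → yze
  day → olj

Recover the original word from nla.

cap

Compare letters: r→c is +11, e→p is +11, f→q is +11 — a constant shift. Each letter is shifted forward by 11 in the alphabet (a Caesar shift of +11).
Undoing it on nla: n−11=c, l−11=a, a−11=p.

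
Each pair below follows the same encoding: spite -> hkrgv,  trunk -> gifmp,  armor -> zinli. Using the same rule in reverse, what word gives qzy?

Each letter is replaced by its mirror in the alphabet: a↔z, b↔y, c↔x, and so on (the Atbash cipher).
Reversing it on qzy: q↔j, z↔a, y↔b.

jab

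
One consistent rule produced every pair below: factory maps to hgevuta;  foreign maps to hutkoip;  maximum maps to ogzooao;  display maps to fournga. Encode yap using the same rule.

The rule splits by letter class: vowels +6, consonants +2.
Applying it to yap: y(cons)+2=a, a(vowel)+6=g, p(cons)+2=r.

agr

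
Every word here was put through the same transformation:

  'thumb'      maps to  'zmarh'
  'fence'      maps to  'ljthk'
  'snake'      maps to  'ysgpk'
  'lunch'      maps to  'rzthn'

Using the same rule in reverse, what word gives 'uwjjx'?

Shifts by position in thumb: pos 0: t→z (+6), pos 1: h→m (+5), pos 2: u→a (+6), pos 3: m→r (+5) — repeating every 2. It's a Vigenère-style cipher with numeric key [6,5]: position i shifts by key[i mod 2].
Undoing it on uwjjx: u−6=o, w−5=r, j−6=d, j−5=e, x−6=r.

order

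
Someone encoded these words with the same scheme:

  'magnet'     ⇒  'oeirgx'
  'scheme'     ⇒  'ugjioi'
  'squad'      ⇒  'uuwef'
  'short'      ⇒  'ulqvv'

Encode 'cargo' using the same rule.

eetkq

Shifts by position in magnet: pos 0: m→o (+2), pos 1: a→e (+4), pos 2: g→i (+2), pos 3: n→r (+4) — repeating every 2. A repeating key of period 2 is used — shifts +2, +4 over and over.
On cargo: c+2=e, a+4=e, r+2=t, g+4=k, o+2=q.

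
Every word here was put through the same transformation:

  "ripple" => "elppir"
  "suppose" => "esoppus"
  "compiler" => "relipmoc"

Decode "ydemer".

remedy

It's just the letters in reverse order.
Undoing it on ydemer: then reverse → remedy.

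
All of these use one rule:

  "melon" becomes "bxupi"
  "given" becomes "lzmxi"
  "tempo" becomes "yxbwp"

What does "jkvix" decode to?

m(12)→b(1) and e(4)→x(23) fit y≡7x+21 (mod 26); the inverse of 7 mod 26 is 15. Each letter's alphabet position (a=0..z=25) is mapped through 7·x+21 mod 26 — an affine cipher.
Undoing it on jkvix: j(9)→15·(9−21)≡2=c; k(10)→15·(10−21)≡17=r; v(21)→15·(21−21)≡0=a; i(8)→15·(8−21)≡13=n; x(23)→15·(23−21)≡4=e (all mod 26).

crane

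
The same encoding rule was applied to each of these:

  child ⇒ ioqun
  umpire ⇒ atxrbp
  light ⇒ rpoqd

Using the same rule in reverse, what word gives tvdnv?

Each letter shifts forward by (position + 6), i.e. 6, 7, 8, … — the shift grows by one for each successive letter.
Reversing it on tvdnv: t−6=n, v−7=o, d−8=v, n−9=e, v−10=l.

novel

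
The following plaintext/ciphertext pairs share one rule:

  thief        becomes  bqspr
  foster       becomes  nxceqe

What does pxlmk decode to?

hobby

Each letter shifts forward by (position + 8), i.e. 8, 9, 10, … — the shift grows by one for each successive letter.
Decoding pxlmk: p−8=h, x−9=o, l−10=b, m−11=b, k−12=y.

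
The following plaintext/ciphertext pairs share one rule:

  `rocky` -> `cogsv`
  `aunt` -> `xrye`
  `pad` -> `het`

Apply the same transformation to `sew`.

aiw

The output letters match the input read backwards, each shifted +4: rocky reversed is ykcor. The word is reversed, then every letter is shifted forward by 4.
For sew: reverse → wes; then shift: w+4=a, e+4=i, s+4=w.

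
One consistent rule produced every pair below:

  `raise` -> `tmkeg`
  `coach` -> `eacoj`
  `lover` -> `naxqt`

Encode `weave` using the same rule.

yqchg

Shifts by position in raise: pos 0: r→t (+2), pos 1: a→m (+12), pos 2: i→k (+2), pos 3: s→e (+12) — repeating every 2. A repeating key of period 2 is used — shifts +2, +12 over and over.
On weave: w+2=y, e+12=q, a+2=c, v+12=h, e+2=g.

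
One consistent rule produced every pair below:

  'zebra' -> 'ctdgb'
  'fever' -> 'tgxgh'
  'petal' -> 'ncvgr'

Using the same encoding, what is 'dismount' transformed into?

vpwqoukf

Two steps: reverse the string, then apply a Caesar shift of +2.
Applying it to dismount: reverse → tnuomsid; then shift: t+2=v, n+2=p, u+2=w, o+2=q, m+2=o, s+2=u, i+2=k, d+2=f.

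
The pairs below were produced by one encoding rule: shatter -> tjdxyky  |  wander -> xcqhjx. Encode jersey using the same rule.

kguwje

In shatter: s→t is +1, h→j is +2, a→d is +3, t→x is +4 — the shift increases by 1 each position. The shift increases by 1 at each position, starting from +1: 1, 2, 3, ….
For jersey: j+1=k, e+2=g, r+3=u, s+4=w, e+5=j, y+6=e.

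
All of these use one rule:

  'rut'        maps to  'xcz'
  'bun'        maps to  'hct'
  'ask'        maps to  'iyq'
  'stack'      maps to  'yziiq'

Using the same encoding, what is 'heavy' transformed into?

nmibe

The shift depends on letter class: consonant r→x is +6, but vowel u→c is +8. Vowels shift forward by 8 and consonants shift forward by 6.
For heavy: h(cons)+6=n, e(vowel)+8=m, a(vowel)+8=i, v(cons)+6=b, y(cons)+6=e.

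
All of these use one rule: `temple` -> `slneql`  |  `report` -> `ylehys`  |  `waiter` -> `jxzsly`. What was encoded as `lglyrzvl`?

exercise

Treating letters as 0–25, the rule is x ↦ 23x + 23 (mod 26).
Reversing it on lglyrzvl: l(11)→17·(11−23)≡4=e; g(6)→17·(6−23)≡23=x; l(11)→17·(11−23)≡4=e; y(24)→17·(24−23)≡17=r; r(17)→17·(17−23)≡2=c; z(25)→17·(25−23)≡8=i; v(21)→17·(21−23)≡18=s; l(11)→17·(11−23)≡4=e (all mod 26).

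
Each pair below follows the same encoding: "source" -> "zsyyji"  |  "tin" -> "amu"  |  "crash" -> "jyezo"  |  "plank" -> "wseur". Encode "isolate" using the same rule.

The shift depends on letter class: consonant s→z is +7, but vowel o→s is +4. The rule splits by letter class: vowels +4, consonants +7.
Applying it to isolate: i(vowel)+4=m, s(cons)+7=z, o(vowel)+4=s, l(cons)+7=s, a(vowel)+4=e, t(cons)+7=a, e(vowel)+4=i.

mzsseai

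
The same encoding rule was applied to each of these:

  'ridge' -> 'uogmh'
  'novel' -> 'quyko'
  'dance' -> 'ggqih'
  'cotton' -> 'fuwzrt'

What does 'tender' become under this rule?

wkqjhx

The shifts repeat in a cycle of length 2: positions 0,1,… shift by +3, +6, then the pattern repeats.
On tender: t+3=w, e+6=k, n+3=q, d+6=j, e+3=h, r+6=x.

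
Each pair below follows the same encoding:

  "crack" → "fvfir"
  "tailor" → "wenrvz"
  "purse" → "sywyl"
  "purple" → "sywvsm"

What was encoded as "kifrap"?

Letter i (0-indexed) is shifted by i+3, so successive shifts are 3, 4, 5, ….
Reversing it on kifrap: k−3=h, i−4=e, f−5=a, r−6=l, a−7=t, p−8=h.

health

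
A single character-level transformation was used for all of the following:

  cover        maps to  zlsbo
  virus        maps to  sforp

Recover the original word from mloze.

This is a Caesar cipher with shift 23.
Decoding mloze: m−23=p, l−23=o, o−23=r, z−23=c, e−23=h.

porch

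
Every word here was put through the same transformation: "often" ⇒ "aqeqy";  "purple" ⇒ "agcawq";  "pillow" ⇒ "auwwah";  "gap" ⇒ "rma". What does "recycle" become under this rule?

The rule splits by letter class: vowels +12, consonants +11.
For recycle: r(cons)+11=c, e(vowel)+12=q, c(cons)+11=n, y(cons)+11=j, c(cons)+11=n, l(cons)+11=w, e(vowel)+12=q.

cqnjnwq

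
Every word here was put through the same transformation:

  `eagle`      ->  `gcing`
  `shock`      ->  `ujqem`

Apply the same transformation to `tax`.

vcz

Compare letters: e→g is +2, a→c is +2, g→i is +2 — a constant shift. This is a Caesar cipher with shift 2.
For tax: t+2=v, a+2=c, x+2=z.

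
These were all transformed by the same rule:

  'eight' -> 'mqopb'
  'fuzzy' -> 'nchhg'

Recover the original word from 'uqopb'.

might

It's a constant shift of +8 (ROT8).
Decoding uqopb: u−8=m, q−8=i, o−8=g, p−8=h, b−8=t.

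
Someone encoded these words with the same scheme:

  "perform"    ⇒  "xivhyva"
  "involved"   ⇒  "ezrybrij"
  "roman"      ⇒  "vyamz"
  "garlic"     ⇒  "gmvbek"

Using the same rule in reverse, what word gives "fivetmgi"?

heritage

p(15)→x(23) and e(4)→i(8) fit y≡25x+12 (mod 26); the inverse of 25 mod 26 is 25. Each letter's alphabet position (a=0..z=25) is mapped through 25·x+12 mod 26 — an affine cipher.
Decoding fivetmgi: f(5)→25·(5−12)≡7=h; i(8)→25·(8−12)≡4=e; v(21)→25·(21−12)≡17=r; e(4)→25·(4−12)≡8=i; t(19)→25·(19−12)≡19=t; m(12)→25·(12−12)≡0=a; g(6)→25·(6−12)≡6=g; i(8)→25·(8−12)≡4=e (all mod 26).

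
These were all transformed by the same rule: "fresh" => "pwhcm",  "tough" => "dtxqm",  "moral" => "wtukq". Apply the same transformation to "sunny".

czqxd

Shifts by position in fresh: pos 0: f→p (+10), pos 1: r→w (+5), pos 2: e→h (+3), pos 3: s→c (+10), pos 4: h→m (+5) — repeating every 3. A repeating key of period 3 is used — shifts +10, +5, +3 over and over.
On sunny: s+10=c, u+5=z, n+3=q, n+10=x, y+5=d.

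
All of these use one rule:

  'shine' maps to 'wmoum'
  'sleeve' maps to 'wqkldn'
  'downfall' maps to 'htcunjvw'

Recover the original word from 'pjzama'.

In shine: s→w is +4, h→m is +5, i→o is +6, n→u is +7 — the shift increases by 1 each position. The shift increases by 1 at each position, starting from +4: 4, 5, 6, ….
Decoding pjzama: p−4=l, j−5=e, z−6=t, a−7=t, m−8=e, a−9=r.

letter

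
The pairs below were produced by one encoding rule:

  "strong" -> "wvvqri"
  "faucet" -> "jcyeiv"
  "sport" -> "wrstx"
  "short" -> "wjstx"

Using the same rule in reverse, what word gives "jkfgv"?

Shifts by position in strong: pos 0: s→w (+4), pos 1: t→v (+2), pos 2: r→v (+4), pos 3: o→q (+2) — repeating every 2. The shifts repeat in a cycle of length 2: positions 0,1,… shift by +4, +2, then the pattern repeats.
Undoing it on jkfgv: j−4=f, k−2=i, f−4=b, g−2=e, v−4=r.

fiber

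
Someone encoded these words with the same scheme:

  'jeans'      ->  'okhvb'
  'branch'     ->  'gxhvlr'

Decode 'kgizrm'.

fabric

In jeans: j→o is +5, e→k is +6, a→h is +7, n→v is +8 — the shift increases by 1 each position. The shift increases by 1 at each position, starting from +5: 5, 6, 7, ….
Undoing it on kgizrm: k−5=f, g−6=a, i−7=b, z−8=r, r−9=i, m−10=c.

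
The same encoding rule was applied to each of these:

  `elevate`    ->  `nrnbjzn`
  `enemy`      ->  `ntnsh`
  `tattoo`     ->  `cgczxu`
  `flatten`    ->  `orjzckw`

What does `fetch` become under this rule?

okciq

Shifts by position in elevate: pos 0: e→n (+9), pos 1: l→r (+6), pos 2: e→n (+9), pos 3: v→b (+6) — repeating every 2. The shifts repeat in a cycle of length 2: positions 0,1,… shift by +9, +6, then the pattern repeats.
For fetch: f+9=o, e+6=k, t+9=c, c+6=i, h+9=q.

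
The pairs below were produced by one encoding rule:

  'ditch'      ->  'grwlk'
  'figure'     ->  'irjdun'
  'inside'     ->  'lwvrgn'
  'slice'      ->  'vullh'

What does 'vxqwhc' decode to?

Shifts by position in ditch: pos 0: d→g (+3), pos 1: i→r (+9), pos 2: t→w (+3), pos 3: c→l (+9) — repeating every 2. It's a Vigenère-style cipher with numeric key [3,9]: position i shifts by key[i mod 2].
Reversing it on vxqwhc: v−3=s, x−9=o, q−3=n, w−9=n, h−3=e, c−9=t.

sonnet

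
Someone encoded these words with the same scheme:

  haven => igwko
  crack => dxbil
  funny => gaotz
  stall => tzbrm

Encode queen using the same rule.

rafko

It's a Vigenère-style cipher with numeric key [1,6]: position i shifts by key[i mod 2].
On queen: q+1=r, u+6=a, e+1=f, e+6=k, n+1=o.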